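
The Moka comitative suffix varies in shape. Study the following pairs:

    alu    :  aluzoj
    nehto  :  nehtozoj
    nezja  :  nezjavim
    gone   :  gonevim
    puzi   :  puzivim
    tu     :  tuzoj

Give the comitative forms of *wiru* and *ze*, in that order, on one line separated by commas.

wiruzoj, zevim

The suffix is conditioned by the last vowel: -zoj when the last vowel of the stem is a rounded vowel (*alu*, *nehto*, *tu*); -vim when the last vowel of the stem is an unrounded vowel (*nezja*, *gone*, *puzi*).
Since the last vowel of *wiru* is /u/ (a rounded vowel), it takes -zoj, giving *wiruzoj*.
Since the last vowel of *ze* is /e/ (an unrounded vowel), it takes -vim, giving *zevim*.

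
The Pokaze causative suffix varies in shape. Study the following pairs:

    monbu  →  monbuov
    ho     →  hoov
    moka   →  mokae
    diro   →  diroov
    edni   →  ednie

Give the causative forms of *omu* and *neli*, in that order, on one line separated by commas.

The suffix is conditioned by the last vowel: -ov when the last vowel of the stem is a rounded vowel (*monbu*, *ho*, *diro*); -e when the last vowel of the stem is an unrounded vowel (*moka*, *edni*).
The last vowel of *omu* is /u/, which is a rounded vowel, so the suffix is -ov, giving *omuov*.
Since the last vowel of *neli* is /i/ (an unrounded vowel), it takes -e, giving *nelie*.

omuov, nelie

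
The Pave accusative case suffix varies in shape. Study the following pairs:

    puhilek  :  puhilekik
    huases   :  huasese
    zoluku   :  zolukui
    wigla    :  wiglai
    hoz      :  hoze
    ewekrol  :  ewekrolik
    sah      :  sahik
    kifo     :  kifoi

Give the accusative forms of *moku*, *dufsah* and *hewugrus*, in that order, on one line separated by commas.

mokui, dufsahik, hewugruse

The suffix is conditioned by the final sound: -e when the stem ends in a sibilant (*huases*, *hoz*); -ik when the stem ends in a non-sibilant consonant (*puhilek*, *ewekrol*, *sah*); -i when the stem ends in a vowel (*zoluku*, *wigla*, *kifo*).
*moku* — final sound /u/ (a vowel) → -i → *mokui*.
Since the final sound of *dufsah* is /h/ (a non-sibilant consonant), it takes -ik, giving *dufsahik*.
The final sound of *hewugrus* is /s/, which is a sibilant, so the suffix is -e, giving *hewugruse*.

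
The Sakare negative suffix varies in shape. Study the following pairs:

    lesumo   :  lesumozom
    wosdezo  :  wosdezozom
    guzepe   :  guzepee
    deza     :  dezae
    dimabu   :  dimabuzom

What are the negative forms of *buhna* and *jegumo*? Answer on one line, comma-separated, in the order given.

The alternation tracks the last vowel of the stem — -zom when the last vowel of the stem is a rounded vowel (*lesumo*, *wosdezo*, *dimabu*); -e when the last vowel of the stem is an unrounded vowel (*guzepe*, *deza*).
*buhna*: last vowel = /a/, an unrounded vowel → -e → *buhnae*.
The last vowel of *jegumo* is /o/, which is a rounded vowel, so the suffix is -zom, giving *jegumozom*.

buhnae, jegumozom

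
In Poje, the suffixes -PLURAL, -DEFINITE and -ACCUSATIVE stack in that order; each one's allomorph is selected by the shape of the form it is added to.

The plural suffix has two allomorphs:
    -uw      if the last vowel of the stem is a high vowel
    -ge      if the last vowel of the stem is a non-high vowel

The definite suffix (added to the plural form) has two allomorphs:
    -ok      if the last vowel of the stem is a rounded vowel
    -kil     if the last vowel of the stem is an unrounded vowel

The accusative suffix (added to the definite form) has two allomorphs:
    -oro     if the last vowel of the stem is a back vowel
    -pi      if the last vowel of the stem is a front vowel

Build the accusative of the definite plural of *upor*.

*upor*: last vowel = /o/, a non-high vowel → -ge → *uporge*.
Since the last vowel of the plural form *uporge* is /e/ (an unrounded vowel), it takes -kil, giving *uporgekil*.
The definite form *uporgekil* — last vowel /i/ (a front vowel) → -pi → *uporgekilpi*.

uporgekilpi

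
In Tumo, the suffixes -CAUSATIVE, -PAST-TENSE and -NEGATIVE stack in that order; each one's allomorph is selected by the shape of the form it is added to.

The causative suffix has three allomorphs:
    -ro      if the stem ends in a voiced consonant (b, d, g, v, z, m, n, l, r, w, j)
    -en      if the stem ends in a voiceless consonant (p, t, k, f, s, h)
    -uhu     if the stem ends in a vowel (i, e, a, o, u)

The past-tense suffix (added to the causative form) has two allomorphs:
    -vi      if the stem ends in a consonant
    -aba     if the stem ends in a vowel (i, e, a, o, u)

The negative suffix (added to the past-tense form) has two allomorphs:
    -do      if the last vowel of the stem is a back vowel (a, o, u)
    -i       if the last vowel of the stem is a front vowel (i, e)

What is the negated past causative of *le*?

leuhuabado

*le* — final sound /e/ (a vowel) → -uhu → *leuhu*.
Since the final sound of the causative form *leuhu* is /u/ (a vowel), it takes -aba, giving *leuhuaba*.
The past-tense form *leuhuaba*: last vowel = /a/, a back vowel → -do → *leuhuabado*.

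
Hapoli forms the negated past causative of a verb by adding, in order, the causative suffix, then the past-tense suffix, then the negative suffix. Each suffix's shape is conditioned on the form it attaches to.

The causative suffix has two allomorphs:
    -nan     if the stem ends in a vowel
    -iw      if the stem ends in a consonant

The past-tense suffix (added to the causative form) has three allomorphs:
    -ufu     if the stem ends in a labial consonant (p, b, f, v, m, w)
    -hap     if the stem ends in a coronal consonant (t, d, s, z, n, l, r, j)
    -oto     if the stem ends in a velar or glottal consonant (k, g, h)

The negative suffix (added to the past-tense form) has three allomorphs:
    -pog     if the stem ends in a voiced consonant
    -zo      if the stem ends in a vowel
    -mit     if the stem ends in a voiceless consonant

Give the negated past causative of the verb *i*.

The final sound of *i* is /i/, which is a vowel, so the causative suffix is -nan, giving *inan*.
The causative form *inan*: final consonant = /n/, coronal → -hap → *inanhap*.
The final sound of the past-tense form *inanhap* is /p/, which is a voiceless consonant, so the negative suffix is -mit, giving *inanhapmit*.

inanhapmit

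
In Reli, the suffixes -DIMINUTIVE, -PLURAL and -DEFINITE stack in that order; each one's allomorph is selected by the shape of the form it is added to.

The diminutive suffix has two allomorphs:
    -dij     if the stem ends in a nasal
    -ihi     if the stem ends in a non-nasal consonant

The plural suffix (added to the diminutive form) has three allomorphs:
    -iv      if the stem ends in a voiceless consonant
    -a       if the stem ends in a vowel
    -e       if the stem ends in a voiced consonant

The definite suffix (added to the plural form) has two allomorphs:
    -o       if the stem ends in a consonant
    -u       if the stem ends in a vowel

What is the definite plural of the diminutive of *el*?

elihiau

The final consonant of *el* is /l/, which is non-nasal, so the diminutive suffix is -ihi, giving *elihi*.
Since the final sound of the diminutive form *elihi* is /i/ (a vowel), it takes -a, giving *elihia*.
The plural form *elihia* — final sound /a/ (a vowel) → -u → *elihiau*.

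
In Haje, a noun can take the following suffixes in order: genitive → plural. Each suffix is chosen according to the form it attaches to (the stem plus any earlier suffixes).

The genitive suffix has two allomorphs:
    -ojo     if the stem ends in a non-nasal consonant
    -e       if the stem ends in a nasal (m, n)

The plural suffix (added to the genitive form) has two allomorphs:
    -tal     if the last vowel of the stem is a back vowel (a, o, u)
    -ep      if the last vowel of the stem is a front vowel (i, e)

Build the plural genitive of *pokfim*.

Since the final consonant of *pokfim* is /m/ (a nasal), it takes -e, giving *pokfime*.
The genitive form *pokfime* — last vowel /e/ (a front vowel) → -ep → *pokfimeep*.

pokfimeep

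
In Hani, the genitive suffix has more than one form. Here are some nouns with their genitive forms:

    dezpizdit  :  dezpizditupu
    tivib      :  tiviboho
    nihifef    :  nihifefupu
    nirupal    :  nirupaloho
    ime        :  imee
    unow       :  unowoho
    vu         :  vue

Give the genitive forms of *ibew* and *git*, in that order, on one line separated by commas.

ibewoho, gitupu

Looking at the final sound of each stem: -upu when the stem ends in a voiceless consonant (*dezpizdit*, *nihifef*); -oho when the stem ends in a voiced consonant (*tivib*, *nirupal*, *unow*); -e when the stem ends in a vowel (*ime*, *vu*).
*ibew*: final sound = /w/, a voiced consonant → -oho → *ibewoho*.
Since the final sound of *git* is /t/ (a voiceless consonant), it takes -upu, giving *gitupu*.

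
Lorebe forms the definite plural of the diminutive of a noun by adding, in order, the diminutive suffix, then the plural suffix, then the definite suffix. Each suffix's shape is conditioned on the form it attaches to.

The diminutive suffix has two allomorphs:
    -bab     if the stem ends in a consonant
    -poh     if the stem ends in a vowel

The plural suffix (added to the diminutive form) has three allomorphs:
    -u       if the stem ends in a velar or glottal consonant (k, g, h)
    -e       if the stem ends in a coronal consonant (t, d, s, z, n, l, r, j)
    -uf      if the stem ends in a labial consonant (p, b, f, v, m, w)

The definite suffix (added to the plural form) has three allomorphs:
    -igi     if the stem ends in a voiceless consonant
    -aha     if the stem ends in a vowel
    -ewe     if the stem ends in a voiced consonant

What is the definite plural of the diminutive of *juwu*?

juwupohuaha

*juwu*: final sound = /u/, a vowel → -poh → *juwupoh*.
The final consonant of the diminutive form *juwupoh* is /h/, which is velar/glottal, so the plural suffix is -u, giving *juwupohu*.
The final sound of the plural form *juwupohu* is /u/, which is a vowel, so the definite suffix is -aha, giving *juwupohuaha*.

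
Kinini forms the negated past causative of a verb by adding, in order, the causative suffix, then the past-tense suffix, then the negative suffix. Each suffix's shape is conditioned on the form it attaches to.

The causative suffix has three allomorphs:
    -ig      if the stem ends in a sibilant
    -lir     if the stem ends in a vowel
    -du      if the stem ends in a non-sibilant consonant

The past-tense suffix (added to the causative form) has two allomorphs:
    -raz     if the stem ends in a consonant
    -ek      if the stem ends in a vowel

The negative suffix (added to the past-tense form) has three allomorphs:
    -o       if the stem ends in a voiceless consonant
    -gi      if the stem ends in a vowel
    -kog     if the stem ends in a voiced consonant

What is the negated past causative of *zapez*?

zapezigrazkog

The final sound of *zapez* is /z/, which is a sibilant, so the causative suffix is -ig, giving *zapezig*.
The final sound of the causative form *zapezig* is /g/, which is a consonant, so the past-tense suffix is -raz, giving *zapezigraz*.
The past-tense form *zapezigraz* — final sound /z/ (a voiced consonant) → -kog → *zapezigrazkog*.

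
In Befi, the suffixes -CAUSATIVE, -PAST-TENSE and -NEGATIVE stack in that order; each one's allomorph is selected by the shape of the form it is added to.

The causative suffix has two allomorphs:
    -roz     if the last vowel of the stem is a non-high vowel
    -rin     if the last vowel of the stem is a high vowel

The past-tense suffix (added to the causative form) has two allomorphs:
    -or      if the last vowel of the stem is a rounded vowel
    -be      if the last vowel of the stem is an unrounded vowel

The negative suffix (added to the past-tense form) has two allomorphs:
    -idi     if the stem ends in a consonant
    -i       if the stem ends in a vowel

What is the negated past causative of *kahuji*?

kahujirinbei

*kahuji* — last vowel /i/ (a high vowel) → -rin → *kahujirin*.
Since the last vowel of the causative form *kahujirin* is /i/ (an unrounded vowel), it takes -be, giving *kahujirinbe*.
Since the final sound of the past-tense form *kahujirinbe* is /e/ (a vowel), it takes -i, giving *kahujirinbei*.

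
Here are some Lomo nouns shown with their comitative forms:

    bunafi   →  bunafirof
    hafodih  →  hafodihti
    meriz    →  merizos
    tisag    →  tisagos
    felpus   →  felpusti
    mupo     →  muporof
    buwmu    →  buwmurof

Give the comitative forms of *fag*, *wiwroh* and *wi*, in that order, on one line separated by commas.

The pattern is voicing of the final sound: -ti when the stem ends in a voiceless consonant (*hafodih*, *felpus*); -os when the stem ends in a voiced consonant (*meriz*, *tisag*); -rof when the stem ends in a vowel (*bunafi*, *mupo*, *buwmu*).
Since the final sound of *fag* is /g/ (a voiced consonant), it takes -os, giving *fagos*.
*wiwroh*: final sound = /h/, a voiceless consonant → -ti → *wiwrohti*.
*wi*: final sound = /i/, a vowel → -rof → *wirof*.

fagos, wiwrohti, wirof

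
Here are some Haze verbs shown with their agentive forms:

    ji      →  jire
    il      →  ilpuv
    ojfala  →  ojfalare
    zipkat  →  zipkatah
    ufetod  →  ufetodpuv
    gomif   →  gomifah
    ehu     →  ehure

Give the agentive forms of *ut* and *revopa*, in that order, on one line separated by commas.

utah, revopare

Looking at the final sound of each stem: -ah when the stem ends in a voiceless consonant (*zipkat*, *gomif*); -puv when the stem ends in a voiced consonant (*il*, *ufetod*); -re when the stem ends in a vowel (*ji*, *ojfala*, *ehu*).
Since the final sound of *ut* is /t/ (a voiceless consonant), it takes -ah, giving *utah*.
*revopa*: final sound = /a/, a vowel → -re → *revopare*.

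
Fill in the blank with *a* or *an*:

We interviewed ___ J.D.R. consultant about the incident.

The indefinite article is chosen by the initial *sound* of the following word, not its spelling.
The initialism *J.D.R.* is read letter by letter; the first letter, J, is pronounced /dʒeɪ/, which begins with a consonant sound.
So the article is *a*: We interviewed a J.D.R. consultant about the incident.

a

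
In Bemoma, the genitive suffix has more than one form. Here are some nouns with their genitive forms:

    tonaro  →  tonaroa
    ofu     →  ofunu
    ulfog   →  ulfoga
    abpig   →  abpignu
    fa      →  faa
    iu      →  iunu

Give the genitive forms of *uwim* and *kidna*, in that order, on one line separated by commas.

uwimnu, kidnaa

The alternation tracks the last vowel of the stem — -nu when the last vowel of the stem is a high vowel (*ofu*, *abpig*, *iu*); -a when the last vowel of the stem is a non-high vowel (*tonaro*, *ulfog*, *fa*).
The last vowel of *uwim* is /i/, which is a high vowel, so the suffix is -nu, giving *uwimnu*.
*kidna*: last vowel = /a/, a non-high vowel → -a → *kidnaa*.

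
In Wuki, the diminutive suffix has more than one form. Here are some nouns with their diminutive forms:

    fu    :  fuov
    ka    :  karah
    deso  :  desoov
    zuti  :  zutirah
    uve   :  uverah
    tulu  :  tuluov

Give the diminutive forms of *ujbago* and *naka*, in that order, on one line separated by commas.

ujbagoov, nakarah

The suffix is conditioned by the last vowel: -ov when the last vowel of the stem is a rounded vowel (*fu*, *deso*, *tulu*); -rah when the last vowel of the stem is an unrounded vowel (*ka*, *zuti*, *uve*).
Since the last vowel of *ujbago* is /o/ (a rounded vowel), it takes -ov, giving *ujbagoov*.
Since the last vowel of *naka* is /a/ (an unrounded vowel), it takes -rah, giving *nakarah*.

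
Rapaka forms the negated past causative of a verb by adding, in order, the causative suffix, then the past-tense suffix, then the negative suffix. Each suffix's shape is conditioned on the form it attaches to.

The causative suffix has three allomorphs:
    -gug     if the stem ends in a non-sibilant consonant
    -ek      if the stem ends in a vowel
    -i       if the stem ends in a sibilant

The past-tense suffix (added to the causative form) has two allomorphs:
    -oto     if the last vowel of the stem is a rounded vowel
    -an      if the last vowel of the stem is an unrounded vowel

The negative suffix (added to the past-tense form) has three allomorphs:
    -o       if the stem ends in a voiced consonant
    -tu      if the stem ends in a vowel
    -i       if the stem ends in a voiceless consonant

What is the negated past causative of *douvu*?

douvuekano

Since the final sound of *douvu* is /u/ (a vowel), it takes -ek, giving *douvuek*.
The causative form *douvuek*: last vowel = /e/, an unrounded vowel → -an → *douvuekan*.
Since the final sound of the past-tense form *douvuekan* is /n/ (a voiced consonant), it takes -o, giving *douvuekano*.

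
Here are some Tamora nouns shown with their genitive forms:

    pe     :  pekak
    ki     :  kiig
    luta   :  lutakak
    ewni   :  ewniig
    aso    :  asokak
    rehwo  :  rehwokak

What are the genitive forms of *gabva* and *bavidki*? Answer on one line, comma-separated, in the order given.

The suffix is conditioned by the last vowel: -ig when the last vowel of the stem is a high vowel (*ki*, *ewni*); -kak when the last vowel of the stem is a non-high vowel (*pe*, *luta*, *aso*, *rehwo*).
The last vowel of *gabva* is /a/, which is a non-high vowel, so the suffix is -kak, giving *gabvakak*.
*bavidki* — last vowel /i/ (a high vowel) → -ig → *bavidkiig*.

gabvakak, bavidkiig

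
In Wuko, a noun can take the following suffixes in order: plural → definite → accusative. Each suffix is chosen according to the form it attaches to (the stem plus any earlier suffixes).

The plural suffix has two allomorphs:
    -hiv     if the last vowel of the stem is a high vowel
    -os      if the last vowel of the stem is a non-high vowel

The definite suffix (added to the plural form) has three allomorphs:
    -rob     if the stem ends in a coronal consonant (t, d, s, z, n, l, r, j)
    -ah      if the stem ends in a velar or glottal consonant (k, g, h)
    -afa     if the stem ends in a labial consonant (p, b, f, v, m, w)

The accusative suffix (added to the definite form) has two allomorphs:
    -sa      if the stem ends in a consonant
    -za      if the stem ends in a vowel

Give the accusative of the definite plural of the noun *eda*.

edaosrobsa

The last vowel of *eda* is /a/, which is a non-high vowel, so the plural suffix is -os, giving *edaos*.
The plural form *edaos* — final consonant /s/ (coronal) → -rob → *edaosrob*.
The definite form *edaosrob*: final sound = /b/, a consonant → -sa → *edaosrobsa*.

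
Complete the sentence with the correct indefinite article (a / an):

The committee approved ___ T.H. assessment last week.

a

The indefinite article is chosen by the initial *sound* of the following word, not its spelling.
The initialism *T.H.* is read letter by letter; the first letter, T, is pronounced /tiː/, which begins with a consonant sound.
So the article is *a*: The committee approved a T.H. assessment last week.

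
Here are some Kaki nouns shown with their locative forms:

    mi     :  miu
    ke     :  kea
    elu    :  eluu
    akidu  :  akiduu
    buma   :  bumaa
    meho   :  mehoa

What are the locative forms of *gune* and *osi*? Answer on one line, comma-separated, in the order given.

gunea, osiu

The alternation tracks the last vowel of the stem — -u when the last vowel of the stem is a high vowel (*mi*, *elu*, *akidu*); -a when the last vowel of the stem is a non-high vowel (*ke*, *buma*, *meho*).
*gune* — last vowel /e/ (a non-high vowel) → -a → *gunea*.
*osi*: last vowel = /i/, a high vowel → -u → *osiu*.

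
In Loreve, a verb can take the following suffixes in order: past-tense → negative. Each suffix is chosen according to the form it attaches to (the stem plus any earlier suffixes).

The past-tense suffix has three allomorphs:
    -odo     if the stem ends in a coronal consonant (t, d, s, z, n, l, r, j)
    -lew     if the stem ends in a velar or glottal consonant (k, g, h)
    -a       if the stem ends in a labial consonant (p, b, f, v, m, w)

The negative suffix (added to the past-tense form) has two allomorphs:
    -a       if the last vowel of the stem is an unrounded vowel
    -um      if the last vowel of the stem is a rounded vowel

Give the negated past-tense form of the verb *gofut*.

gofutodoum

The final consonant of *gofut* is /t/, which is coronal, so the past-tense suffix is -odo, giving *gofutodo*.
The past-tense form *gofutodo* — last vowel /o/ (a rounded vowel) → -um → *gofutodoum*.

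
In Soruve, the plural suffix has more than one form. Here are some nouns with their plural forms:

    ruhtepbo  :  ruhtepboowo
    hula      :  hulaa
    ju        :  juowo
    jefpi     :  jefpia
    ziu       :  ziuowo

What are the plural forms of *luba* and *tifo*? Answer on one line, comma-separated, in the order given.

lubaa, tifoowo

The pattern is rounding harmony: -owo when the last vowel of the stem is a rounded vowel (*ruhtepbo*, *ju*, *ziu*); -a when the last vowel of the stem is an unrounded vowel (*hula*, *jefpi*).
Since the last vowel of *luba* is /a/ (an unrounded vowel), it takes -a, giving *lubaa*.
*tifo* — last vowel /o/ (a rounded vowel) → -owo → *tifoowo*.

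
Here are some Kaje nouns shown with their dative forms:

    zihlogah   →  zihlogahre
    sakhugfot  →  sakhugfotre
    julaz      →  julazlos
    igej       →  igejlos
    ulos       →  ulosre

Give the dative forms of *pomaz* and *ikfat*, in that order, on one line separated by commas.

The pattern is voicing of the final consonant: -re when the stem ends in a voiceless consonant (*zihlogah*, *sakhugfot*, *ulos*); -los when the stem ends in a voiced consonant (*julaz*, *igej*).
The final consonant of *pomaz* is /z/, which is voiced, so the suffix is -los, giving *pomazlos*.
The final consonant of *ikfat* is /t/, which is voiceless, so the suffix is -re, giving *ikfatre*.

pomazlos, ikfatre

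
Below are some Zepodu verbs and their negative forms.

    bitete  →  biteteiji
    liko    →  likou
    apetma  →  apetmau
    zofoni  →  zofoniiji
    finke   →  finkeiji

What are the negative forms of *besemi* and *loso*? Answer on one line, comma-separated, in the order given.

besemiiji, losou

The pattern is front/back vowel harmony: -iji when the last vowel of the stem is a front vowel (*bitete*, *zofoni*, *finke*); -u when the last vowel of the stem is a back vowel (*liko*, *apetma*).
Since the last vowel of *besemi* is /i/ (a front vowel), it takes -iji, giving *besemiiji*.
Since the last vowel of *loso* is /o/ (a back vowel), it takes -u, giving *losou*.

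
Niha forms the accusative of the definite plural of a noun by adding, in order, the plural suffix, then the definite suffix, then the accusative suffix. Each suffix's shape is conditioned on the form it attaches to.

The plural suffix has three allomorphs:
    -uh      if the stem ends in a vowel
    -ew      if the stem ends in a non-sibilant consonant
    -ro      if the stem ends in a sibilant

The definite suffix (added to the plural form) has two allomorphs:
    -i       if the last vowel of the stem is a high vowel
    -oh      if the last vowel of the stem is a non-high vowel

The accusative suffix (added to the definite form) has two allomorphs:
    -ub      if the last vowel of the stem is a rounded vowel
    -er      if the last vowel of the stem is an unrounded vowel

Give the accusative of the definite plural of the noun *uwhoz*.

uwhozroohub

The final sound of *uwhoz* is /z/, which is a sibilant, so the plural suffix is -ro, giving *uwhozro*.
Since the last vowel of the plural form *uwhozro* is /o/ (a non-high vowel), it takes -oh, giving *uwhozrooh*.
The definite form *uwhozrooh*: last vowel = /o/, a rounded vowel → -ub → *uwhozroohub*.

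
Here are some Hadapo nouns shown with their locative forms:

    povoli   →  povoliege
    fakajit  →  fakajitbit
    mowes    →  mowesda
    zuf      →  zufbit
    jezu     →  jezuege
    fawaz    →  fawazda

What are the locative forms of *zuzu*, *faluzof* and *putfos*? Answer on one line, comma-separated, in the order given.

The suffix is conditioned by the final sound: -da when the stem ends in a sibilant (*mowes*, *fawaz*); -bit when the stem ends in a non-sibilant consonant (*fakajit*, *zuf*); -ege when the stem ends in a vowel (*povoli*, *jezu*).
Since the final sound of *zuzu* is /u/ (a vowel), it takes -ege, giving *zuzuege*.
*faluzof*: final sound = /f/, a non-sibilant consonant → -bit → *faluzofbit*.
Since the final sound of *putfos* is /s/ (a sibilant), it takes -da, giving *putfosda*.

zuzuege, faluzofbit, putfosda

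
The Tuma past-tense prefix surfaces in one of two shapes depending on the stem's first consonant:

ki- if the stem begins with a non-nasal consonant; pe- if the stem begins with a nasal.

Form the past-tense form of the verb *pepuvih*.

kipepuvih

Since the first consonant of *pepuvih* is /p/ (non-nasal), it takes ki-, giving *kipepuvih*.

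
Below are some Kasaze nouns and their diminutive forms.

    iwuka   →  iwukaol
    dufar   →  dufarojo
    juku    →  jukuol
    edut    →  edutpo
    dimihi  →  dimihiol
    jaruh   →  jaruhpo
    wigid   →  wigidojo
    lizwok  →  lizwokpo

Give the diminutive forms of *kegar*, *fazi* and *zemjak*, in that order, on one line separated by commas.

kegarojo, faziol, zemjakpo

Looking at the final sound of each stem: -po when the stem ends in a voiceless consonant (*edut*, *jaruh*, *lizwok*); -ojo when the stem ends in a voiced consonant (*dufar*, *wigid*); -ol when the stem ends in a vowel (*iwuka*, *juku*, *dimihi*).
*kegar* — final sound /r/ (a voiced consonant) → -ojo → *kegarojo*.
*fazi* — final sound /i/ (a vowel) → -ol → *faziol*.
The final sound of *zemjak* is /k/, which is a voiceless consonant, so the suffix is -po, giving *zemjakpo*.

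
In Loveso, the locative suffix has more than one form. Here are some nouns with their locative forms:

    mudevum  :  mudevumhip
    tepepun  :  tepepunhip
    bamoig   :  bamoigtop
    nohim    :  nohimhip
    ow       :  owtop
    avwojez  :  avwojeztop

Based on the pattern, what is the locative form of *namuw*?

namuwtop

The alternation tracks the final consonant of the stem — -hip when the stem ends in a nasal (*mudevum*, *tepepun*, *nohim*); -top when the stem ends in a non-nasal consonant (*bamoig*, *ow*, *avwojez*).
The final consonant of *namuw* is /w/, which is non-nasal, so the suffix is -top, giving *namuwtop*.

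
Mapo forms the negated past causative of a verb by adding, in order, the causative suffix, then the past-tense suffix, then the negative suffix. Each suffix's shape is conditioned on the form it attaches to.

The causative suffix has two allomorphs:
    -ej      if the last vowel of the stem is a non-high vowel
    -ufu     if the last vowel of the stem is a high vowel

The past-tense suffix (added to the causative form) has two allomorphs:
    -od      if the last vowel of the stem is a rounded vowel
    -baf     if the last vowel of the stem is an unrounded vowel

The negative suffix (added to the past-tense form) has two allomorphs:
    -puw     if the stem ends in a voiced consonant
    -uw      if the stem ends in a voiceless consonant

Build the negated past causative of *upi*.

upiufuodpuw

*upi*: last vowel = /i/, a high vowel → -ufu → *upiufu*.
Since the last vowel of the causative form *upiufu* is /u/ (a rounded vowel), it takes -od, giving *upiufuod*.
The final consonant of the past-tense form *upiufuod* is /d/, which is voiced, so the negative suffix is -puw, giving *upiufuodpuw*.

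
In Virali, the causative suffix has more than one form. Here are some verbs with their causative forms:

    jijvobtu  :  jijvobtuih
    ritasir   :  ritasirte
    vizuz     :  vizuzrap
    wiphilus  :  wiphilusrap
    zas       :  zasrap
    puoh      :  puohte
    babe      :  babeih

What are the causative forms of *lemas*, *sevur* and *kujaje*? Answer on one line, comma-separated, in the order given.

The suffix is conditioned by the final sound: -rap when the stem ends in a sibilant (*vizuz*, *wiphilus*, *zas*); -te when the stem ends in a non-sibilant consonant (*ritasir*, *puoh*); -ih when the stem ends in a vowel (*jijvobtu*, *babe*).
*lemas*: final sound = /s/, a sibilant → -rap → *lemasrap*.
*sevur* — final sound /r/ (a non-sibilant consonant) → -te → *sevurte*.
The final sound of *kujaje* is /e/, which is a vowel, so the suffix is -ih, giving *kujajeih*.

lemasrap, sevurte, kujajeih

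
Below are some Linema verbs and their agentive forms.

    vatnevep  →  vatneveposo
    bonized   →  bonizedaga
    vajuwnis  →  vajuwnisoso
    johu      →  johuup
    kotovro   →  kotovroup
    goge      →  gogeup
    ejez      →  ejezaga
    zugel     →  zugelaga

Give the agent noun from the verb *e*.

eup

The alternation tracks the final sound of the stem — -oso when the stem ends in a voiceless consonant (*vatnevep*, *vajuwnis*); -aga when the stem ends in a voiced consonant (*bonized*, *ejez*, *zugel*); -up when the stem ends in a vowel (*johu*, *kotovro*, *goge*).
Since the final sound of *e* is /e/ (a vowel), it takes -up, giving *eup*.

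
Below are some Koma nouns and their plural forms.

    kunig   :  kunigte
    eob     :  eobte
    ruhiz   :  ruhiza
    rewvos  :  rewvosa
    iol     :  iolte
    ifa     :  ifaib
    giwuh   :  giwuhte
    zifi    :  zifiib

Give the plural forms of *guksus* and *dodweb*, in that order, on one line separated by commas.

The alternation tracks the final sound of the stem — -a when the stem ends in a sibilant (*ruhiz*, *rewvos*); -te when the stem ends in a non-sibilant consonant (*kunig*, *eob*, *iol*, *giwuh*); -ib when the stem ends in a vowel (*ifa*, *zifi*).
*guksus* — final sound /s/ (a sibilant) → -a → *guksusa*.
Since the final sound of *dodweb* is /b/ (a non-sibilant consonant), it takes -te, giving *dodwebte*.

guksusa, dodwebte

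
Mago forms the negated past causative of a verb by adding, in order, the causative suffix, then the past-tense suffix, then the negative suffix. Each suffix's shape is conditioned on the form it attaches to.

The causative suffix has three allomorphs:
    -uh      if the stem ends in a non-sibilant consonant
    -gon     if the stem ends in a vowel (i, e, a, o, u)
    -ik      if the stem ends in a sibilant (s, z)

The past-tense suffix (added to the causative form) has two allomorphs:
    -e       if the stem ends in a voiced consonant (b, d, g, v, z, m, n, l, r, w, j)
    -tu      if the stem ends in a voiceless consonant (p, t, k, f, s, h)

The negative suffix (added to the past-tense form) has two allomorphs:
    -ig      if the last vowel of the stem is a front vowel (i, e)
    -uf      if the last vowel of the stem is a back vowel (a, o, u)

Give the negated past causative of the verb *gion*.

Since the final sound of *gion* is /n/ (a non-sibilant consonant), it takes -uh, giving *gionuh*.
The causative form *gionuh* — final consonant /h/ (voiceless) → -tu → *gionuhtu*.
The last vowel of the past-tense form *gionuhtu* is /u/, which is a back vowel, so the negative suffix is -uf, giving *gionuhtuuf*.

gionuhtuuf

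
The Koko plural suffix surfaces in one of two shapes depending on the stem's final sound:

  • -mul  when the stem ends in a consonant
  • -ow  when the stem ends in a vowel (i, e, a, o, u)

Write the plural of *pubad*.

The final sound of *pubad* is /d/, which is a consonant, so the suffix is -mul, giving *pubadmul*.

pubadmul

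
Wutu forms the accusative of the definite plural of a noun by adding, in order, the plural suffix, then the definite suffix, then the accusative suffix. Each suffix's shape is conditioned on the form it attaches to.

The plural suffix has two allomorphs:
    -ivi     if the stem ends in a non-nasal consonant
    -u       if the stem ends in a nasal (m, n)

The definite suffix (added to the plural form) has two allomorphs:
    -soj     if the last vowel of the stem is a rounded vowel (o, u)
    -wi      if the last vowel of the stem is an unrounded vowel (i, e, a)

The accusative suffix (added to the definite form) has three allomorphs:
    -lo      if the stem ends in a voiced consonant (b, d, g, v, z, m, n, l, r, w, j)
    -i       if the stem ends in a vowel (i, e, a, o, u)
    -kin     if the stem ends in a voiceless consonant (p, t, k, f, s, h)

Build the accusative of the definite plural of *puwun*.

puwunusojlo

*puwun*: final consonant = /n/, a nasal → -u → *puwunu*.
Since the last vowel of the plural form *puwunu* is /u/ (a rounded vowel), it takes -soj, giving *puwunusoj*.
The definite form *puwunusoj* — final sound /j/ (a voiced consonant) → -lo → *puwunusojlo*.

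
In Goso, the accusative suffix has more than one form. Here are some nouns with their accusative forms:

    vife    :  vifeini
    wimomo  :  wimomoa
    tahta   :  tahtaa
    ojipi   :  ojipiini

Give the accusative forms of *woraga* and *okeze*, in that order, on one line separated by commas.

woragaa, okezeini

Looking at the last vowel of each stem: -ini when the last vowel of the stem is a front vowel (*vife*, *ojipi*); -a when the last vowel of the stem is a back vowel (*wimomo*, *tahta*).
Since the last vowel of *woraga* is /a/ (a back vowel), it takes -a, giving *woragaa*.
*okeze* — last vowel /e/ (a front vowel) → -ini → *okezeini*.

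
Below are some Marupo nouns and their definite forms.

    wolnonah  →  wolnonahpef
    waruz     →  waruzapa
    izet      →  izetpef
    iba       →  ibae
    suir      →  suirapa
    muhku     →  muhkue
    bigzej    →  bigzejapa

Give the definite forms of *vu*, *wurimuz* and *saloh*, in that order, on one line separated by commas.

vue, wurimuzapa, salohpef

Looking at the final sound of each stem: -pef when the stem ends in a voiceless consonant (*wolnonah*, *izet*); -apa when the stem ends in a voiced consonant (*waruz*, *suir*, *bigzej*); -e when the stem ends in a vowel (*iba*, *muhku*).
The final sound of *vu* is /u/, which is a vowel, so the suffix is -e, giving *vue*.
*wurimuz*: final sound = /z/, a voiced consonant → -apa → *wurimuzapa*.
*saloh* — final sound /h/ (a voiceless consonant) → -pef → *salohpef*.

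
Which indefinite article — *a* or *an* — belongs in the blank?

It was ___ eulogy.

The indefinite article is chosen by the initial *sound* of the following word, not its spelling.
*eulogy* begins with the sound /juː/ (eu pronounced /juː/) — a consonant sound.
So the article is *a*: It was a eulogy.

a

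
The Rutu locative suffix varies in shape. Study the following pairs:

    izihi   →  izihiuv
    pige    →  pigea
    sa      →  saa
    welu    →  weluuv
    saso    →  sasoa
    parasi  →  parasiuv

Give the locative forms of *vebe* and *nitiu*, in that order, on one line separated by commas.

The pattern is height harmony: -uv when the last vowel of the stem is a high vowel (*izihi*, *welu*, *parasi*); -a when the last vowel of the stem is a non-high vowel (*pige*, *sa*, *saso*).
*vebe*: last vowel = /e/, a non-high vowel → -a → *vebea*.
The last vowel of *nitiu* is /u/, which is a high vowel, so the suffix is -uv, giving *nitiuuv*.

vebea, nitiuuv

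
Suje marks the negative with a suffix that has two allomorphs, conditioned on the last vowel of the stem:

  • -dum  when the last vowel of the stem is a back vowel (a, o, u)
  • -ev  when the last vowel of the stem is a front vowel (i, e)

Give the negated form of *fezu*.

*fezu*: last vowel = /u/, a back vowel → -dum → *fezudum*.

fezudum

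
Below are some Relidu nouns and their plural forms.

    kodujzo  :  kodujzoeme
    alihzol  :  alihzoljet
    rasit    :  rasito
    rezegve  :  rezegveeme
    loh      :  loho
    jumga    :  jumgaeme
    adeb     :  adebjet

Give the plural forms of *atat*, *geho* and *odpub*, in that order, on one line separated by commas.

Looking at the final sound of each stem: -o when the stem ends in a voiceless consonant (*rasit*, *loh*); -jet when the stem ends in a voiced consonant (*alihzol*, *adeb*); -eme when the stem ends in a vowel (*kodujzo*, *rezegve*, *jumga*).
The final sound of *atat* is /t/, which is a voiceless consonant, so the suffix is -o, giving *atato*.
*geho*: final sound = /o/, a vowel → -eme → *gehoeme*.
*odpub*: final sound = /b/, a voiced consonant → -jet → *odpubjet*.

atato, gehoeme, odpubjet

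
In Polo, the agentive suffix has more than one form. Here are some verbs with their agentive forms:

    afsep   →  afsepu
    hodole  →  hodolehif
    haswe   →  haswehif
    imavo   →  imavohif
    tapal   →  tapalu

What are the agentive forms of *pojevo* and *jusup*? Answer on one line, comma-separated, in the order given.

pojevohif, jusupu

Looking at the final sound of each stem: -u when the stem ends in a consonant (*afsep*, *tapal*); -hif when the stem ends in a vowel (*hodole*, *haswe*, *imavo*).
Since the final sound of *pojevo* is /o/ (a vowel), it takes -hif, giving *pojevohif*.
Since the final sound of *jusup* is /p/ (a consonant), it takes -u, giving *jusupu*.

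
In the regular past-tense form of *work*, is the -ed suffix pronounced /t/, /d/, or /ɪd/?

The stem *work* ends in a voiceless consonant other than /t/.
The -ed suffix is realized as /ɪd/ after /t, d/; as /t/ after other voiceless consonants; and as /d/ after other voiced sounds.
So -ed on *work* is pronounced /t/.

/t/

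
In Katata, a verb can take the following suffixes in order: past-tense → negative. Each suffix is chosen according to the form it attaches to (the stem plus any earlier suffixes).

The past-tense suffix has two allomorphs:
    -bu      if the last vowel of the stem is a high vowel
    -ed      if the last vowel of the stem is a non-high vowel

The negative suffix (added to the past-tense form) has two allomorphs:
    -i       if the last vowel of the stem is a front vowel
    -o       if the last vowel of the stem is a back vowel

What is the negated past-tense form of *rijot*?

*rijot*: last vowel = /o/, a non-high vowel → -ed → *rijoted*.
Since the last vowel of the past-tense form *rijoted* is /e/ (a front vowel), it takes -i, giving *rijotedi*.

rijotedi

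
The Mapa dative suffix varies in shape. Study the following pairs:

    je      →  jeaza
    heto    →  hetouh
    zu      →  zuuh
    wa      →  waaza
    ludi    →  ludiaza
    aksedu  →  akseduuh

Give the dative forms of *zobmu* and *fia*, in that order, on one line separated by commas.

Looking at the last vowel of each stem: -uh when the last vowel of the stem is a rounded vowel (*heto*, *zu*, *aksedu*); -aza when the last vowel of the stem is an unrounded vowel (*je*, *wa*, *ludi*).
The last vowel of *zobmu* is /u/, which is a rounded vowel, so the suffix is -uh, giving *zobmuuh*.
Since the last vowel of *fia* is /a/ (an unrounded vowel), it takes -aza, giving *fiaaza*.

zobmuuh, fiaaza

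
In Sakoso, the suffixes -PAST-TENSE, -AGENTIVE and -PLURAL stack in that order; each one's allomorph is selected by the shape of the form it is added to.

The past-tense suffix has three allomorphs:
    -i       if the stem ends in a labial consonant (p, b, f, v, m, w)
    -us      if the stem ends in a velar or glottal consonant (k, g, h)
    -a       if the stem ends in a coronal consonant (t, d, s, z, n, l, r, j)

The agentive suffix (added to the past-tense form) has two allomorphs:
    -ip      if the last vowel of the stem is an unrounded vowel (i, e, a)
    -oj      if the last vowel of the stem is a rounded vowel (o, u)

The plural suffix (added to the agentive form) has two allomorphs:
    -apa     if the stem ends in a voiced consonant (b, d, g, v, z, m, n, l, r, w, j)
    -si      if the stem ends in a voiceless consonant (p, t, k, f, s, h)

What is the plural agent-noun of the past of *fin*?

Since the final consonant of *fin* is /n/ (coronal), it takes -a, giving *fina*.
The past-tense form *fina*: last vowel = /a/, an unrounded vowel → -ip → *finaip*.
The agentive form *finaip* — final consonant /p/ (voiceless) → -si → *finaipsi*.

finaipsi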